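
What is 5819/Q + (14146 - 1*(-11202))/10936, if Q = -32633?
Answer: 190886175/89218622 ≈ 2.1395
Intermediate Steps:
5819/Q + (14146 - 1*(-11202))/10936 = 5819/(-32633) + (14146 - 1*(-11202))/10936 = 5819*(-1/32633) + (14146 + 11202)*(1/10936) = -5819/32633 + 25348*(1/10936) = -5819/32633 + 6337/2734 = 190886175/89218622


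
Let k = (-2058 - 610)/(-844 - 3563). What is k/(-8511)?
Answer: -2668/37507977 ≈ -7.1132e-5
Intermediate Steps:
k = 2668/4407 (k = -2668/(-4407) = -2668*(-1/4407) = 2668/4407 ≈ 0.60540)
k/(-8511) = (2668/4407)/(-8511) = (2668/4407)*(-1/8511) = -2668/37507977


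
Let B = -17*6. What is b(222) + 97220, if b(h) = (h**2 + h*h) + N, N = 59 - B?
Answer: 195949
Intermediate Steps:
B = -102
N = 161 (N = 59 - 1*(-102) = 59 + 102 = 161)
b(h) = 161 + 2*h**2 (b(h) = (h**2 + h*h) + 161 = (h**2 + h**2) + 161 = 2*h**2 + 161 = 161 + 2*h**2)
b(222) + 97220 = (161 + 2*222**2) + 97220 = (161 + 2*49284) + 97220 = (161 + 98568) + 97220 = 98729 + 97220 = 195949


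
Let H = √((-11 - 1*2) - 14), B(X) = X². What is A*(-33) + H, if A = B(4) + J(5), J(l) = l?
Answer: -693 + 3*I*√3 ≈ -693.0 + 5.1962*I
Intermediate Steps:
A = 21 (A = 4² + 5 = 16 + 5 = 21)
H = 3*I*√3 (H = √((-11 - 2) - 14) = √(-13 - 14) = √(-27) = 3*I*√3 ≈ 5.1962*I)
A*(-33) + H = 21*(-33) + 3*I*√3 = -693 + 3*I*√3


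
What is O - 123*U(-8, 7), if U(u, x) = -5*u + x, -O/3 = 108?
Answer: -6105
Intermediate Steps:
O = -324 (O = -3*108 = -324)
U(u, x) = x - 5*u
O - 123*U(-8, 7) = -324 - 123*(7 - 5*(-8)) = -324 - 123*(7 + 40) = -324 - 123*47 = -324 - 5781 = -6105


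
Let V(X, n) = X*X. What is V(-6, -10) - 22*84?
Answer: -1812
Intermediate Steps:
V(X, n) = X**2
V(-6, -10) - 22*84 = (-6)**2 - 22*84 = 36 - 1848 = -1812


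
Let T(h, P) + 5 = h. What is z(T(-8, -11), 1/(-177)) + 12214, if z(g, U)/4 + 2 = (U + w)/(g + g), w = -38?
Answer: 28099460/2301 ≈ 12212.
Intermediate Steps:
T(h, P) = -5 + h
z(g, U) = -8 + 2*(-38 + U)/g (z(g, U) = -8 + 4*((U - 38)/(g + g)) = -8 + 4*((-38 + U)/((2*g))) = -8 + 4*((-38 + U)*(1/(2*g))) = -8 + 4*((-38 + U)/(2*g)) = -8 + 2*(-38 + U)/g)
z(T(-8, -11), 1/(-177)) + 12214 = 2*(-38 + 1/(-177) - 4*(-5 - 8))/(-5 - 8) + 12214 = 2*(-38 - 1/177 - 4*(-13))/(-13) + 12214 = 2*(-1/13)*(-38 - 1/177 + 52) + 12214 = 2*(-1/13)*(2477/177) + 12214 = -4954/2301 + 12214 = 28099460/2301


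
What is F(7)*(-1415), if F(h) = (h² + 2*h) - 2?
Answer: -86315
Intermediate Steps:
F(h) = -2 + h² + 2*h
F(7)*(-1415) = (-2 + 7² + 2*7)*(-1415) = (-2 + 49 + 14)*(-1415) = 61*(-1415) = -86315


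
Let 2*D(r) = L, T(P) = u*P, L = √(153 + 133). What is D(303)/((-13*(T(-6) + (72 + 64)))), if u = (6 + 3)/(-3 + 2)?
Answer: -√286/4940 ≈ -0.0034234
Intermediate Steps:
u = -9 (u = 9/(-1) = 9*(-1) = -9)
L = √286 ≈ 16.912
T(P) = -9*P
D(r) = √286/2
D(303)/((-13*(T(-6) + (72 + 64)))) = (√286/2)/((-13*(-9*(-6) + (72 + 64)))) = (√286/2)/((-13*(54 + 136))) = (√286/2)/((-13*190)) = (√286/2)/(-2470) = (√286/2)*(-1/2470) = -√286/4940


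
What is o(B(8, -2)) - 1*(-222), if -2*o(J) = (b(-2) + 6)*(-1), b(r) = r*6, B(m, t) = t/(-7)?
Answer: 219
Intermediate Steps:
B(m, t) = -t/7 (B(m, t) = t*(-⅐) = -t/7)
b(r) = 6*r
o(J) = -3 (o(J) = -(6*(-2) + 6)*(-1)/2 = -(-12 + 6)*(-1)/2 = -(-3)*(-1) = -½*6 = -3)
o(B(8, -2)) - 1*(-222) = -3 - 1*(-222) = -3 + 222 = 219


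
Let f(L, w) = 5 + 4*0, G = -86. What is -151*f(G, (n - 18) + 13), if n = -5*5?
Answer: -755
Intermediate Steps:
n = -25
f(L, w) = 5 (f(L, w) = 5 + 0 = 5)
-151*f(G, (n - 18) + 13) = -151*5 = -755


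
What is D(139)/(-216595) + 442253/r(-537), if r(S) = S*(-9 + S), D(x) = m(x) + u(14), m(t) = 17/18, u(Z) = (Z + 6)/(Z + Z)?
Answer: 47894651096/31753043595 ≈ 1.5083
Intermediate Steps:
u(Z) = (6 + Z)/(2*Z) (u(Z) = (6 + Z)/((2*Z)) = (6 + Z)*(1/(2*Z)) = (6 + Z)/(2*Z))
m(t) = 17/18 (m(t) = 17*(1/18) = 17/18)
D(x) = 209/126 (D(x) = 17/18 + (½)*(6 + 14)/14 = 17/18 + (½)*(1/14)*20 = 17/18 + 5/7 = 209/126)
D(139)/(-216595) + 442253/r(-537) = (209/126)/(-216595) + 442253/((-537*(-9 - 537))) = (209/126)*(-1/216595) + 442253/((-537*(-546))) = -209/27290970 + 442253/293202 = -209/27290970 + 442253*(1/293202) = -209/27290970 + 63179/41886 = 47894651096/31753043595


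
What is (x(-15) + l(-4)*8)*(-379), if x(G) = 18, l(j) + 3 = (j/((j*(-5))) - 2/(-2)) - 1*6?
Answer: 90202/5 ≈ 18040.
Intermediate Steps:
l(j) = -41/5 (l(j) = -3 + ((j/((j*(-5))) - 2/(-2)) - 1*6) = -3 + ((j/((-5*j)) - 2*(-½)) - 6) = -3 + ((j*(-1/(5*j)) + 1) - 6) = -3 + ((-⅕ + 1) - 6) = -3 + (⅘ - 6) = -3 - 26/5 = -41/5)
(x(-15) + l(-4)*8)*(-379) = (18 - 41/5*8)*(-379) = (18 - 328/5)*(-379) = -238/5*(-379) = 90202/5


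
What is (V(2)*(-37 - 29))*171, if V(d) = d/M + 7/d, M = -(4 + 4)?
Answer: -73359/2 ≈ -36680.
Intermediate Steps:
M = -8 (M = -1*8 = -8)
V(d) = 7/d - d/8 (V(d) = d/(-8) + 7/d = d*(-⅛) + 7/d = -d/8 + 7/d = 7/d - d/8)
(V(2)*(-37 - 29))*171 = ((7/2 - ⅛*2)*(-37 - 29))*171 = ((7*(½) - ¼)*(-66))*171 = ((7/2 - ¼)*(-66))*171 = ((13/4)*(-66))*171 = -429/2*171 = -73359/2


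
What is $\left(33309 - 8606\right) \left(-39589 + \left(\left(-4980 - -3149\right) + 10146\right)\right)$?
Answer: $-772561622$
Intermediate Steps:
$\left(33309 - 8606\right) \left(-39589 + \left(\left(-4980 - -3149\right) + 10146\right)\right) = 24703 \left(-39589 + \left(\left(-4980 + 3149\right) + 10146\right)\right) = 24703 \left(-39589 + \left(-1831 + 10146\right)\right) = 24703 \left(-39589 + 8315\right) = 24703 \left(-31274\right) = -772561622$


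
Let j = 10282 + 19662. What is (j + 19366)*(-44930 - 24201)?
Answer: -3408849610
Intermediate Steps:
j = 29944
(j + 19366)*(-44930 - 24201) = (29944 + 19366)*(-44930 - 24201) = 49310*(-69131) = -3408849610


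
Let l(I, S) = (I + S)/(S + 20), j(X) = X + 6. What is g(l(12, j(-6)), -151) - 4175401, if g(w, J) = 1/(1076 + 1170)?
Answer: -9377950645/2246 ≈ -4.1754e+6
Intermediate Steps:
j(X) = 6 + X
l(I, S) = (I + S)/(20 + S)
g(w, J) = 1/2246
g(l(12, j(-6)), -151) - 4175401 = 1/2246 - 4175401 = -9377950645/2246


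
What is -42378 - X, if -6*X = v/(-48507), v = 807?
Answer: -4111259561/97014 ≈ -42378.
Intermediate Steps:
X = 269/97014 (X = -269/(2*(-48507)) = -269*(-1)/(2*48507) = -1/6*(-269/16169) = 269/97014 ≈ 0.0027728)
-42378 - X = -42378 - 1*269/97014 = -42378 - 269/97014 = -4111259561/97014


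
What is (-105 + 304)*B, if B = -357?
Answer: -71043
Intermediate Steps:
(-105 + 304)*B = (-105 + 304)*(-357) = 199*(-357) = -71043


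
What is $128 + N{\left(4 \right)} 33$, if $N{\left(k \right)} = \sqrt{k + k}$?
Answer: $128 + 66 \sqrt{2} \approx 221.34$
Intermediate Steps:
$N{\left(k \right)} = \sqrt{2} \sqrt{k}$ ($N{\left(k \right)} = \sqrt{2 k} = \sqrt{2} \sqrt{k}$)
$128 + N{\left(4 \right)} 33 = 128 + \sqrt{2} \sqrt{4} \cdot 33 = 128 + \sqrt{2} \cdot 2 \cdot 33 = 128 + 2 \sqrt{2} \cdot 33 = 128 + 66 \sqrt{2}$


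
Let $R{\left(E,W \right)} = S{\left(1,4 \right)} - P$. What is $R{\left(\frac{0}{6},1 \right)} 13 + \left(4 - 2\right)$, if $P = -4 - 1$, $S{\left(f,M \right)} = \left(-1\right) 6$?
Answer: $-11$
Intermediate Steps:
$S{\left(f,M \right)} = -6$
$P = -5$
$R{\left(E,W \right)} = -1$ ($R{\left(E,W \right)} = -6 - -5 = -6 + 5 = -1$)
$R{\left(\frac{0}{6},1 \right)} 13 + \left(4 - 2\right) = \left(-1\right) 13 + \left(4 - 2\right) = -13 + \left(4 - 2\right) = -13 + 2 = -11$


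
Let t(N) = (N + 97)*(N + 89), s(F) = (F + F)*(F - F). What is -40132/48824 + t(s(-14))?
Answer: 105364365/12206 ≈ 8632.2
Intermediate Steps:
s(F) = 0 (s(F) = (2*F)*0 = 0)
t(N) = (89 + N)*(97 + N) (t(N) = (97 + N)*(89 + N) = (89 + N)*(97 + N))
-40132/48824 + t(s(-14)) = -40132/48824 + (8633 + 0² + 186*0) = -40132*1/48824 + (8633 + 0 + 0) = -10033/12206 + 8633 = 105364365/12206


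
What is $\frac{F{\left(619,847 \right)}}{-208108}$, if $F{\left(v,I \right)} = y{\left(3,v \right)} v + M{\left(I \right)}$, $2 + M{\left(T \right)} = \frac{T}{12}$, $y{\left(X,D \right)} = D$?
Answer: $- \frac{4598755}{2497296} \approx -1.8415$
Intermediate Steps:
$M{\left(T \right)} = -2 + \frac{T}{12}$
$F{\left(v,I \right)} = -2 + v^{2} + \frac{I}{12}$ ($F{\left(v,I \right)} = v v + \left(-2 + \frac{I}{12}\right) = v^{2} + \left(-2 + \frac{I}{12}\right) = -2 + v^{2} + \frac{I}{12}$)
$\frac{F{\left(619,847 \right)}}{-208108} = \frac{-2 + 619^{2} + \frac{1}{12} \cdot 847}{-208108} = \left(-2 + 383161 + \frac{847}{12}\right) \left(- \frac{1}{208108}\right) = \frac{4598755}{12} \left(- \frac{1}{208108}\right) = - \frac{4598755}{2497296}$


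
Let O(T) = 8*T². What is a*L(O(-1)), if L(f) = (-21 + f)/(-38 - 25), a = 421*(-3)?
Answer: -5473/21 ≈ -260.62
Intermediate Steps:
a = -1263
L(f) = ⅓ - f/63 (L(f) = (-21 + f)/(-63) = (-21 + f)*(-1/63) = ⅓ - f/63)
a*L(O(-1)) = -1263*(⅓ - 8*(-1)²/63) = -1263*(⅓ - 8/63) = -1263*13/63 = -5473/21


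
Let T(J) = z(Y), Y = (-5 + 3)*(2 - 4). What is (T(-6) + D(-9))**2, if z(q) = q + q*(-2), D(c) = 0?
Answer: 16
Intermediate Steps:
Y = 4 (Y = -2*(-2) = 4)
z(q) = -q (z(q) = q - 2*q = -q)
T(J) = -4 (T(J) = -1*4 = -4)
(T(-6) + D(-9))**2 = (-4 + 0)**2 = (-4)**2 = 16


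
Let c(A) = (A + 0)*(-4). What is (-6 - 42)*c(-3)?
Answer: -576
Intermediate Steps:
c(A) = -4*A (c(A) = A*(-4) = -4*A)
(-6 - 42)*c(-3) = (-6 - 42)*(-4*(-3)) = -48*12 = -576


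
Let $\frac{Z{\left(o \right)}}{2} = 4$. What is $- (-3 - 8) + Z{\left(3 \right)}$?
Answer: $19$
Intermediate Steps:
$Z{\left(o \right)} = 8$ ($Z{\left(o \right)} = 2 \cdot 4 = 8$)
$- (-3 - 8) + Z{\left(3 \right)} = - (-3 - 8) + 8 = \left(-1\right) \left(-11\right) + 8 = 11 + 8 = 19$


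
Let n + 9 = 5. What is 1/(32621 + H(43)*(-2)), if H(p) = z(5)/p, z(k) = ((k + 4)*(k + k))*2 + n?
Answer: 43/1402351 ≈ 3.0663e-5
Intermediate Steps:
n = -4 (n = -9 + 5 = -4)
z(k) = -4 + 4*k*(4 + k) (z(k) = ((k + 4)*(k + k))*2 - 4 = ((4 + k)*(2*k))*2 - 4 = (2*k*(4 + k))*2 - 4 = 4*k*(4 + k) - 4 = -4 + 4*k*(4 + k))
H(p) = 176/p (H(p) = (-4 + 4*5² + 16*5)/p = (-4 + 4*25 + 80)/p = (-4 + 100 + 80)/p = 176/p)
1/(32621 + H(43)*(-2)) = 1/(32621 + (176/43)*(-2)) = 1/(32621 - 352/43) = 1/(1402351/43) = 43/1402351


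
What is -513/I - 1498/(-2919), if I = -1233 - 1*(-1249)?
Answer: -210497/6672 ≈ -31.549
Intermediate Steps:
I = 16 (I = -1233 + 1249 = 16)
-513/I - 1498/(-2919) = -513/16 - 1498/(-2919) = -513*1/16 - 1498*(-1/2919) = -513/16 + 214/417 = -210497/6672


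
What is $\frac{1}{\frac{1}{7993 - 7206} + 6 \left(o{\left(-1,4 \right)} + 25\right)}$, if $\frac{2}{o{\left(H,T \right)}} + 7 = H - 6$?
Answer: $\frac{5509}{821635} \approx 0.0067049$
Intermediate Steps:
$o{\left(H,T \right)} = \frac{2}{-13 + H}$ ($o{\left(H,T \right)} = \frac{2}{-7 + \left(H - 6\right)} = \frac{2}{-7 + \left(-6 + H\right)} = \frac{2}{-13 + H}$)
$\frac{1}{\frac{1}{7993 - 7206} + 6 \left(o{\left(-1,4 \right)} + 25\right)} = \frac{1}{\frac{1}{7993 - 7206} + 6 \left(\frac{2}{-13 - 1} + 25\right)} = \frac{1}{\frac{1}{787} + 6 \left(\frac{2}{-14} + 25\right)} = \frac{1}{\frac{1}{787} + 6 \left(2 \left(- \frac{1}{14}\right) + 25\right)} = \frac{1}{\frac{1}{787} + 6 \left(- \frac{1}{7} + 25\right)} = \frac{1}{\frac{1}{787} + 6 \cdot \frac{174}{7}} = \frac{1}{\frac{1}{787} + \frac{1044}{7}} = \frac{1}{\frac{821635}{5509}} = \frac{5509}{821635}$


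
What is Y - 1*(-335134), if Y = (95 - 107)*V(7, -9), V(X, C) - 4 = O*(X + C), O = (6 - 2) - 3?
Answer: 335110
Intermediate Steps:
O = 1 (O = 4 - 3 = 1)
V(X, C) = 4 + C + X (V(X, C) = 4 + 1*(X + C) = 4 + 1*(C + X) = 4 + (C + X) = 4 + C + X)
Y = -24 (Y = (95 - 107)*(4 - 9 + 7) = -12*2 = -24)
Y - 1*(-335134) = -24 - 1*(-335134) = -24 + 335134 = 335110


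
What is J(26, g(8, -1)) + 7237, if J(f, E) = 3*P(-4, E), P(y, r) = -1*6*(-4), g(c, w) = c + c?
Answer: 7309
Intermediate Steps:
g(c, w) = 2*c
P(y, r) = 24 (P(y, r) = -6*(-4) = 24)
J(f, E) = 72 (J(f, E) = 3*24 = 72)
J(26, g(8, -1)) + 7237 = 72 + 7237 = 7309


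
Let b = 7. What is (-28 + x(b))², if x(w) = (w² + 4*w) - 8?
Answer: 1681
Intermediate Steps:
x(w) = -8 + w² + 4*w
(-28 + x(b))² = (-28 + (-8 + 7² + 4*7))² = (-28 + (-8 + 49 + 28))² = (-28 + 69)² = 41² = 1681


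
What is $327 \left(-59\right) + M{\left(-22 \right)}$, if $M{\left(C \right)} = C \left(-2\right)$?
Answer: $-19249$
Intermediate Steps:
$M{\left(C \right)} = - 2 C$
$327 \left(-59\right) + M{\left(-22 \right)} = 327 \left(-59\right) - -44 = -19293 + 44 = -19249$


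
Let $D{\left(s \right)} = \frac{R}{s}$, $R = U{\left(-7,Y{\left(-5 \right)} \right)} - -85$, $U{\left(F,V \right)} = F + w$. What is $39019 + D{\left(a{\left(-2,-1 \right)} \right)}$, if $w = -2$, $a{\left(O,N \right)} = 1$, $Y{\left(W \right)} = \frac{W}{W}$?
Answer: $39095$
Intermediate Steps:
$Y{\left(W \right)} = 1$
$U{\left(F,V \right)} = -2 + F$ ($U{\left(F,V \right)} = F - 2 = -2 + F$)
$R = 76$ ($R = \left(-2 - 7\right) - -85 = -9 + 85 = 76$)
$D{\left(s \right)} = \frac{76}{s}$
$39019 + D{\left(a{\left(-2,-1 \right)} \right)} = 39019 + \frac{76}{1} = 39019 + 76 \cdot 1 = 39019 + 76 = 39095$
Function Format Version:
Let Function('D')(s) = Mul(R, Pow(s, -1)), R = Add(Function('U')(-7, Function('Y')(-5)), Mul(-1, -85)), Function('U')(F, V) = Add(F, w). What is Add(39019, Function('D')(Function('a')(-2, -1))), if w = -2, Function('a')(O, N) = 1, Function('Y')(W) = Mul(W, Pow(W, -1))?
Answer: 39095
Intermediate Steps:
Function('Y')(W) = 1
Function('U')(F, V) = Add(-2, F) (Function('U')(F, V) = Add(F, -2) = Add(-2, F))
R = 76 (R = Add(Add(-2, -7), Mul(-1, -85)) = Add(-9, 85) = 76)
Function('D')(s) = Mul(76, Pow(s, -1))
Add(39019, Function('D')(Function('a')(-2, -1))) = Add(39019, Mul(76, Pow(1, -1))) = Add(39019, Mul(76, 1)) = Add(39019, 76) = 39095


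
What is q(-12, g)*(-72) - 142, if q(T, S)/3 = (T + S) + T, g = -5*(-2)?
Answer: 2882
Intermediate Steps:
g = 10
q(T, S) = 3*S + 6*T (q(T, S) = 3*((T + S) + T) = 3*((S + T) + T) = 3*(S + 2*T) = 3*S + 6*T)
q(-12, g)*(-72) - 142 = (3*10 + 6*(-12))*(-72) - 142 = (30 - 72)*(-72) - 142 = -42*(-72) - 142 = 3024 - 142 = 2882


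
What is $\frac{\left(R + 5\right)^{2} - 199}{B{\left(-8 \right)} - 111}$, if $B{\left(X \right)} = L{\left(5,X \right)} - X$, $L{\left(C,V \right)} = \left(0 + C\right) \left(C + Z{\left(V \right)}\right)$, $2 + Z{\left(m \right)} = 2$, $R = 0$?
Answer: $\frac{29}{13} \approx 2.2308$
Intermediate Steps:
$Z{\left(m \right)} = 0$ ($Z{\left(m \right)} = -2 + 2 = 0$)
$L{\left(C,V \right)} = C^{2}$ ($L{\left(C,V \right)} = \left(0 + C\right) \left(C + 0\right) = C C = C^{2}$)
$B{\left(X \right)} = 25 - X$ ($B{\left(X \right)} = 5^{2} - X = 25 - X$)
$\frac{\left(R + 5\right)^{2} - 199}{B{\left(-8 \right)} - 111} = \frac{\left(0 + 5\right)^{2} - 199}{\left(25 - -8\right) - 111} = \frac{5^{2} - 199}{\left(25 + 8\right) - 111} = \frac{25 - 199}{33 - 111} = - \frac{174}{-78} = \left(-174\right) \left(- \frac{1}{78}\right) = \frac{29}{13}$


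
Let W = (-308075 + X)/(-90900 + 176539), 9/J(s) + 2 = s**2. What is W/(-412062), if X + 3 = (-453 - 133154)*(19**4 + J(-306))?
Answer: 1630365127383913/3304210676683812 ≈ 0.49342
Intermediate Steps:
J(s) = 9/(-2 + s**2)
X = -1630336281089363/93634 (X = -3 + (-453 - 133154)*(19**4 + 9/(-2 + (-306)**2)) = -3 - 133607*(130321 + 9/(-2 + 93636)) = -3 - 133607*(130321 + 9/93634) = -3 - 133607*12202476523/93634 = -3 - 1630336280808461/93634 = -1630336281089363/93634 ≈ -1.7412e+10)
W = -1630365127383913/8018722126 (W = (-308075 - 1630336281089363/93634)/(-90900 + 176539) = -1630365127383913/93634/85639 = -1630365127383913/93634*1/85639 = -1630365127383913/8018722126 ≈ -2.0332e+5)
W/(-412062) = -1630365127383913/8018722126/(-412062) = -1630365127383913/8018722126*(-1/412062) = 1630365127383913/3304210676683812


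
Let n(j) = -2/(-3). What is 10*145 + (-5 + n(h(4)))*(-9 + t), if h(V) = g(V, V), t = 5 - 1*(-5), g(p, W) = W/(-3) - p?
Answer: 4337/3 ≈ 1445.7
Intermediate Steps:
g(p, W) = -p - W/3 (g(p, W) = W*(-⅓) - p = -W/3 - p = -p - W/3)
t = 10 (t = 5 + 5 = 10)
h(V) = -4*V/3 (h(V) = -V - V/3 = -4*V/3)
n(j) = ⅔ (n(j) = -2*(-⅓) = ⅔)
10*145 + (-5 + n(h(4)))*(-9 + t) = 10*145 + (-5 + ⅔)*(-9 + 10) = 1450 - 13/3*1 = 1450 - 13/3 = 4337/3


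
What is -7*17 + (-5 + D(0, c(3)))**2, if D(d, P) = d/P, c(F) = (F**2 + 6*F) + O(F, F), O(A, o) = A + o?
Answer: -94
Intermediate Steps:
c(F) = F**2 + 8*F (c(F) = (F**2 + 6*F) + (F + F) = (F**2 + 6*F) + 2*F = F**2 + 8*F)
-7*17 + (-5 + D(0, c(3)))**2 = -7*17 + (-5 + 0/((3*(8 + 3))))**2 = -119 + (-5 + 0/((3*11)))**2 = -119 + (-5 + 0/33)**2 = -119 + (-5 + 0*(1/33))**2 = -119 + (-5 + 0)**2 = -119 + (-5)**2 = -119 + 25 = -94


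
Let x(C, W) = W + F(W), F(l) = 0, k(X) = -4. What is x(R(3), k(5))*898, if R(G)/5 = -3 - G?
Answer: -3592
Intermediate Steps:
R(G) = -15 - 5*G (R(G) = 5*(-3 - G) = -15 - 5*G)
x(C, W) = W (x(C, W) = W + 0 = W)
x(R(3), k(5))*898 = -4*898 = -3592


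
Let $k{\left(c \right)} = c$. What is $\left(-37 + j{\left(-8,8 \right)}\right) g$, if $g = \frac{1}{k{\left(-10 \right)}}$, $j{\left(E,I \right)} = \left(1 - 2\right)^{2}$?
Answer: $\frac{18}{5} \approx 3.6$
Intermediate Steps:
$j{\left(E,I \right)} = 1$ ($j{\left(E,I \right)} = \left(-1\right)^{2} = 1$)
$g = - \frac{1}{10}$ ($g = \frac{1}{-10} = - \frac{1}{10} \approx -0.1$)
$\left(-37 + j{\left(-8,8 \right)}\right) g = \left(-37 + 1\right) \left(- \frac{1}{10}\right) = \left(-36\right) \left(- \frac{1}{10}\right) = \frac{18}{5}$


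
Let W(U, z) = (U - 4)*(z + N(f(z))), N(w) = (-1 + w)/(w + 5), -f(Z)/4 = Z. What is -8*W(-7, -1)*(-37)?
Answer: 6512/3 ≈ 2170.7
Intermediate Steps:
f(Z) = -4*Z
N(w) = (-1 + w)/(5 + w)
W(U, z) = (-4 + U)*(z + (-1 - 4*z)/(5 - 4*z)) (W(U, z) = (U - 4)*(z + (-1 - 4*z)/(5 - 4*z)) = (-4 + U)*(z + (-1 - 4*z)/(5 - 4*z)))
-8*W(-7, -1)*(-37) = -8*(-4 - 16*(-1) - 7*(1 + 4*(-1)) - (-5 + 4*(-1))*(-4 - 7))/(-5 + 4*(-1))*(-37) = -8*(-4 + 16 - 7*(1 - 4) - 1*(-5 - 4)*(-11))/(-5 - 4)*(-37) = -8*(-4 + 16 - 7*(-3) - 1*(-9)*(-11))/(-9)*(-37) = -(-8)*(-4 + 16 + 21 - 99)/9*(-37) = -(-8)*(-66)/9*(-37) = -8*22/3*(-37) = -176/3*(-37) = 6512/3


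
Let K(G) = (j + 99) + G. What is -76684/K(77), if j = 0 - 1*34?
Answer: -38342/71 ≈ -540.03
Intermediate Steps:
j = -34 (j = 0 - 34 = -34)
K(G) = 65 + G (K(G) = (-34 + 99) + G = 65 + G)
-76684/K(77) = -76684/(65 + 77) = -76684/142 = -76684*1/142 = -38342/71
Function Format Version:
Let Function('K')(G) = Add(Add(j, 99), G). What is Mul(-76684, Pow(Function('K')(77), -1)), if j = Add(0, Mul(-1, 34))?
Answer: Rational(-38342, 71) ≈ -540.03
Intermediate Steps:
j = -34 (j = Add(0, -34) = -34)
Function('K')(G) = Add(65, G) (Function('K')(G) = Add(Add(-34, 99), G) = Add(65, G))
Mul(-76684, Pow(Function('K')(77), -1)) = Mul(-76684, Pow(Add(65, 77), -1)) = Mul(-76684, Pow(142, -1)) = Mul(-76684, Rational(1, 142)) = Rational(-38342, 71)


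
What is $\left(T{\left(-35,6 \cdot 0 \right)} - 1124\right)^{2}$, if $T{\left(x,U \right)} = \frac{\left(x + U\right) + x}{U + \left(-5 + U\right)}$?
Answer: $1232100$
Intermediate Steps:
$T{\left(x,U \right)} = \frac{U + 2 x}{-5 + 2 U}$ ($T{\left(x,U \right)} = \frac{\left(U + x\right) + x}{-5 + 2 U} = \frac{U + 2 x}{-5 + 2 U}$)
$\left(T{\left(-35,6 \cdot 0 \right)} - 1124\right)^{2} = \left(\frac{6 \cdot 0 + 2 \left(-35\right)}{-5 + 2 \cdot 6 \cdot 0} - 1124\right)^{2} = \left(\frac{0 - 70}{-5 + 2 \cdot 0} - 1124\right)^{2} = \left(\frac{1}{-5 + 0} \left(-70\right) - 1124\right)^{2} = \left(\frac{1}{-5} \left(-70\right) - 1124\right)^{2} = \left(\left(- \frac{1}{5}\right) \left(-70\right) - 1124\right)^{2} = \left(14 - 1124\right)^{2} = \left(-1110\right)^{2} = 1232100$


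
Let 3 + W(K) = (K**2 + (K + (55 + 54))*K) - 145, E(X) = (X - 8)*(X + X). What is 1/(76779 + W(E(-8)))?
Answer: 1/235607 ≈ 4.2444e-6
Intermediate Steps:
E(X) = 2*X*(-8 + X) (E(X) = (-8 + X)*(2*X) = 2*X*(-8 + X))
W(K) = -148 + K**2 + K*(109 + K) (W(K) = -3 + ((K**2 + (K + (55 + 54))*K) - 145) = -3 + ((K**2 + (K + 109)*K) - 145) = -3 + ((K**2 + (109 + K)*K) - 145) = -3 + ((K**2 + K*(109 + K)) - 145) = -3 + (-145 + K**2 + K*(109 + K)) = -148 + K**2 + K*(109 + K))
1/(76779 + W(E(-8))) = 1/(76779 + (-148 + 2*(2*(-8)*(-8 - 8))**2 + 109*(2*(-8)*(-8 - 8)))) = 1/(76779 + (-148 + 2*(2*(-8)*(-16))**2 + 109*(2*(-8)*(-16)))) = 1/(76779 + (-148 + 2*256**2 + 109*256)) = 1/(76779 + (-148 + 2*65536 + 27904)) = 1/(76779 + (-148 + 131072 + 27904)) = 1/(76779 + 158828) = 1/235607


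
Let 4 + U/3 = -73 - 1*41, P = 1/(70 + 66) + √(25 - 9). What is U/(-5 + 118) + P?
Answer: 13441/15368 ≈ 0.87461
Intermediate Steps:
P = 545/136 (P = 1/136 + √16 = 1/136 + 4 = 545/136 ≈ 4.0074)
U = -354 (U = -12 + 3*(-73 - 1*41) = -12 + 3*(-73 - 41) = -12 + 3*(-114) = -12 - 342 = -354)
U/(-5 + 118) + P = -354/(-5 + 118) + 545/136 = -354/113 + 545/136 = 13441/15368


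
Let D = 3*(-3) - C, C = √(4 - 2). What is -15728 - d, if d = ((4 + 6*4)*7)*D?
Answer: -13964 + 196*√2 ≈ -13687.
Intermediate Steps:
C = √2 ≈ 1.4142
D = -9 - √2 (D = 3*(-3) - √2 = -9 - √2 ≈ -10.414)
d = -1764 - 196*√2 (d = ((4 + 6*4)*7)*(-9 - √2) = ((4 + 24)*7)*(-9 - √2) = (28*7)*(-9 - √2) = 196*(-9 - √2) = -1764 - 196*√2 ≈ -2041.2)
-15728 - d = -15728 - (-1764 - 196*√2) = -15728 + (1764 + 196*√2) = -13964 + 196*√2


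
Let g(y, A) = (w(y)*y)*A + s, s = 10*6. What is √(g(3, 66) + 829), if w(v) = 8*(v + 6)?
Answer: √15145 ≈ 123.07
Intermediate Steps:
w(v) = 48 + 8*v (w(v) = 8*(6 + v) = 48 + 8*v)
s = 60
g(y, A) = 60 + A*y*(48 + 8*y) (g(y, A) = ((48 + 8*y)*y)*A + 60 = (y*(48 + 8*y))*A + 60 = A*y*(48 + 8*y) + 60 = 60 + A*y*(48 + 8*y))
√(g(3, 66) + 829) = √((60 + 8*66*3*(6 + 3)) + 829) = √((60 + 8*66*3*9) + 829) = √((60 + 14256) + 829) = √(14316 + 829) = √15145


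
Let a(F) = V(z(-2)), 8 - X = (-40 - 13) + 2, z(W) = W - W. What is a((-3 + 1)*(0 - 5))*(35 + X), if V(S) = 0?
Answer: 0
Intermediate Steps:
z(W) = 0
X = 59 (X = 8 - ((-40 - 13) + 2) = 8 - (-53 + 2) = 8 - 1*(-51) = 8 + 51 = 59)
a(F) = 0
a((-3 + 1)*(0 - 5))*(35 + X) = 0*(35 + 59) = 0*94 = 0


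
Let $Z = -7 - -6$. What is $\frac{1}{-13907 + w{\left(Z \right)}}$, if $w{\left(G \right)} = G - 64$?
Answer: $- \frac{1}{13972} \approx -7.1572 \cdot 10^{-5}$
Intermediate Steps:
$Z = -1$ ($Z = -7 + 6 = -1$)
$w{\left(G \right)} = -64 + G$ ($w{\left(G \right)} = G - 64 = -64 + G$)
$\frac{1}{-13907 + w{\left(Z \right)}} = \frac{1}{-13907 - 65} = \frac{1}{-13972} = - \frac{1}{13972}$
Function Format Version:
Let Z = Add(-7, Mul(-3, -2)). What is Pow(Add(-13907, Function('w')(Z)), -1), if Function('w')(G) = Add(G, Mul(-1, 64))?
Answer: Rational(-1, 13972) ≈ -7.1572e-5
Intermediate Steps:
Z = -1 (Z = Add(-7, 6) = -1)
Function('w')(G) = Add(-64, G) (Function('w')(G) = Add(G, -64) = Add(-64, G))
Pow(Add(-13907, Function('w')(Z)), -1) = Pow(Add(-13907, Add(-64, -1)), -1) = Pow(Add(-13907, -65), -1) = Pow(-13972, -1) = Rational(-1, 13972)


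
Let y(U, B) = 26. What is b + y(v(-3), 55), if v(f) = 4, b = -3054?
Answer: -3028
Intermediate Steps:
b + y(v(-3), 55) = -3054 + 26 = -3028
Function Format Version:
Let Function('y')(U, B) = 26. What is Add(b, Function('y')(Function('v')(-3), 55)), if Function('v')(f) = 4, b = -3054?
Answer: -3028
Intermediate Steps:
Add(b, Function('y')(Function('v')(-3), 55)) = Add(-3054, 26) = -3028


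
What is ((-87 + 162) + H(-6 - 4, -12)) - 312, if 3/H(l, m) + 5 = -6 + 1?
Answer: -2373/10 ≈ -237.30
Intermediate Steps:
H(l, m) = -3/10 (H(l, m) = 3/(-5 + (-6 + 1)) = 3/(-5 - 5) = 3/(-10) = 3*(-⅒) = -3/10)
((-87 + 162) + H(-6 - 4, -12)) - 312 = ((-87 + 162) - 3/10) - 312 = (75 - 3/10) - 312 = 747/10 - 312 = -2373/10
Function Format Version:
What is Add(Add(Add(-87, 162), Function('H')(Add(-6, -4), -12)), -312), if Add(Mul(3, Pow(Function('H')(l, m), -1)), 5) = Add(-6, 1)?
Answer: Rational(-2373, 10) ≈ -237.30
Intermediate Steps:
Function('H')(l, m) = Rational(-3, 10) (Function('H')(l, m) = Mul(3, Pow(Add(-5, Add(-6, 1)), -1)) = Mul(3, Pow(Add(-5, -5), -1)) = Mul(3, Pow(-10, -1)) = Mul(3, Rational(-1, 10)) = Rational(-3, 10))
Add(Add(Add(-87, 162), Function('H')(Add(-6, -4), -12)), -312) = Add(Add(Add(-87, 162), Rational(-3, 10)), -312) = Add(Add(75, Rational(-3, 10)), -312) = Add(Rational(747, 10), -312) = Rational(-2373, 10)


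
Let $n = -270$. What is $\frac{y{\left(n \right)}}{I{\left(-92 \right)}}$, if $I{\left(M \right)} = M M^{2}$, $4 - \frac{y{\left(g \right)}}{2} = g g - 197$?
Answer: $\frac{72699}{389344} \approx 0.18672$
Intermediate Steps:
$y{\left(g \right)} = 402 - 2 g^{2}$ ($y{\left(g \right)} = 8 - 2 \left(g g - 197\right) = 8 - 2 \left(g^{2} - 197\right) = 8 - 2 \left(-197 + g^{2}\right) = 8 - \left(-394 + 2 g^{2}\right) = 402 - 2 g^{2}$)
$I{\left(M \right)} = M^{3}$
$\frac{y{\left(n \right)}}{I{\left(-92 \right)}} = \frac{402 - 2 \left(-270\right)^{2}}{\left(-92\right)^{3}} = \frac{402 - 145800}{-778688} = \left(402 - 145800\right) \left(- \frac{1}{778688}\right) = \left(-145398\right) \left(- \frac{1}{778688}\right) = \frac{72699}{389344}$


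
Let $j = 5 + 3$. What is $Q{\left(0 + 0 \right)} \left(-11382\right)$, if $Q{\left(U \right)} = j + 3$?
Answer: $-125202$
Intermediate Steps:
$j = 8$
$Q{\left(U \right)} = 11$ ($Q{\left(U \right)} = 8 + 3 = 11$)
$Q{\left(0 + 0 \right)} \left(-11382\right) = 11 \left(-11382\right) = -125202$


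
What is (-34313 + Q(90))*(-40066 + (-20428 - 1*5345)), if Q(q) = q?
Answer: 2253208097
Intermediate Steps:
(-34313 + Q(90))*(-40066 + (-20428 - 1*5345)) = (-34313 + 90)*(-40066 + (-20428 - 1*5345)) = -34223*(-40066 + (-20428 - 5345)) = -34223*(-40066 - 25773) = -34223*(-65839) = 2253208097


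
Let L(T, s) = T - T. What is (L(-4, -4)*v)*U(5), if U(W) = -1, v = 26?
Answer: 0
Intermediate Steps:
L(T, s) = 0
(L(-4, -4)*v)*U(5) = (0*26)*(-1) = 0*(-1) = 0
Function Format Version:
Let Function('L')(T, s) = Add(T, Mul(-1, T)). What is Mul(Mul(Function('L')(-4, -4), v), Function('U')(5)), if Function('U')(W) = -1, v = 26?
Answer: 0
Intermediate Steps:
Function('L')(T, s) = 0
Mul(Mul(Function('L')(-4, -4), v), Function('U')(5)) = Mul(Mul(0, 26), -1) = Mul(0, -1) = 0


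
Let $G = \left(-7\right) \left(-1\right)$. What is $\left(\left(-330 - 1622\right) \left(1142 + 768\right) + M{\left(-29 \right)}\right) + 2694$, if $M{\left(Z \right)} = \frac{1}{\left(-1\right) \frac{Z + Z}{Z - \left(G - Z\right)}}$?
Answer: $- \frac{216086373}{58} \approx -3.7256 \cdot 10^{6}$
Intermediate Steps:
$G = 7$
$M{\left(Z \right)} = - \frac{-7 + 2 Z}{2 Z}$ ($M{\left(Z \right)} = \frac{1}{\left(-1\right) \frac{Z + Z}{Z + \left(Z - 7\right)}} = \frac{1}{\left(-1\right) \frac{2 Z}{Z + \left(Z - 7\right)}} = \frac{1}{\left(-1\right) \frac{2 Z}{Z + \left(-7 + Z\right)}} = \frac{1}{\left(-1\right) \frac{2 Z}{-7 + 2 Z}} = \frac{1}{\left(-2\right) Z \frac{1}{-7 + 2 Z}} = - \frac{-7 + 2 Z}{2 Z}$)
$\left(\left(-330 - 1622\right) \left(1142 + 768\right) + M{\left(-29 \right)}\right) + 2694 = \left(\left(-330 - 1622\right) \left(1142 + 768\right) + \frac{\frac{7}{2} - -29}{-29}\right) + 2694 = \left(\left(-1952\right) 1910 - \frac{\frac{7}{2} + 29}{29}\right) + 2694 = \left(-3728320 - \frac{65}{58}\right) + 2694 = - \frac{216242625}{58} + 2694 = - \frac{216086373}{58}$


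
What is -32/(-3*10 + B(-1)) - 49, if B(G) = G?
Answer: -1487/31 ≈ -47.968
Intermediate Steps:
-32/(-3*10 + B(-1)) - 49 = -32/(-3*10 - 1) - 49 = -32/(-30 - 1) - 49 = -32/(-31) - 49 = -1/31*(-32) - 49 = 32/31 - 49 = -1487/31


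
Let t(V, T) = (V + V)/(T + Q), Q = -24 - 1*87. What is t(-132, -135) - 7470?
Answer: -306226/41 ≈ -7468.9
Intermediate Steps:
Q = -111 (Q = -24 - 87 = -111)
t(V, T) = 2*V/(-111 + T) (t(V, T) = (V + V)/(T - 111) = (2*V)/(-111 + T) = 2*V/(-111 + T))
t(-132, -135) - 7470 = 2*(-132)/(-111 - 135) - 7470 = 2*(-132)/(-246) - 7470 = 2*(-132)*(-1/246) - 7470 = 44/41 - 7470 = -306226/41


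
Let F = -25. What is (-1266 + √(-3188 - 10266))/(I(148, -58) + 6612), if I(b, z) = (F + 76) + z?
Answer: -1266/6605 + 31*I*√14/6605 ≈ -0.19167 + 0.017561*I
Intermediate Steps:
I(b, z) = 51 + z (I(b, z) = (-25 + 76) + z = 51 + z)
(-1266 + √(-3188 - 10266))/(I(148, -58) + 6612) = (-1266 + √(-3188 - 10266))/((51 - 58) + 6612) = (-1266 + √(-13454))/(-7 + 6612) = (-1266 + 31*I*√14)/6605 = (-1266 + 31*I*√14)*(1/6605) = -1266/6605 + 31*I*√14/6605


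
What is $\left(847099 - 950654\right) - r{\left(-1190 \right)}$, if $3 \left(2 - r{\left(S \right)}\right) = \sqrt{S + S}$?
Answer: $-103557 + \frac{2 i \sqrt{595}}{3} \approx -1.0356 \cdot 10^{5} + 16.262 i$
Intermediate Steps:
$r{\left(S \right)} = 2 - \frac{\sqrt{2} \sqrt{S}}{3}$ ($r{\left(S \right)} = 2 - \frac{\sqrt{S + S}}{3} = 2 - \frac{\sqrt{2 S}}{3} = 2 - \frac{\sqrt{2} \sqrt{S}}{3}$)
$\left(847099 - 950654\right) - r{\left(-1190 \right)} = \left(847099 - 950654\right) - \left(2 - \frac{\sqrt{2} \sqrt{-1190}}{3}\right) = \left(847099 - 950654\right) - \left(2 - \frac{\sqrt{2} i \sqrt{1190}}{3}\right) = -103555 - \left(2 - \frac{2 i \sqrt{595}}{3}\right) = -103557 + \frac{2 i \sqrt{595}}{3}$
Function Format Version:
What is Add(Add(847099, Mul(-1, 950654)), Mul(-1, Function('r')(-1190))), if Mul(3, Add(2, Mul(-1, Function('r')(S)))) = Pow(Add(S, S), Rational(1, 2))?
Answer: Add(-103557, Mul(Rational(2, 3), I, Pow(595, Rational(1, 2)))) ≈ Add(-1.0356e+5, Mul(16.262, I))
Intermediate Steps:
Function('r')(S) = Add(2, Mul(Rational(-1, 3), Pow(2, Rational(1, 2)), Pow(S, Rational(1, 2)))) (Function('r')(S) = Add(2, Mul(Rational(-1, 3), Pow(Add(S, S), Rational(1, 2)))) = Add(2, Mul(Rational(-1, 3), Pow(Mul(2, S), Rational(1, 2)))) = Add(2, Mul(Rational(-1, 3), Mul(Pow(2, Rational(1, 2)), Pow(S, Rational(1, 2))))) = Add(2, Mul(Rational(-1, 3), Pow(2, Rational(1, 2)), Pow(S, Rational(1, 2)))))
Add(Add(847099, Mul(-1, 950654)), Mul(-1, Function('r')(-1190))) = Add(Add(847099, Mul(-1, 950654)), Mul(-1, Add(2, Mul(Rational(-1, 3), Pow(2, Rational(1, 2)), Pow(-1190, Rational(1, 2)))))) = Add(Add(847099, -950654), Mul(-1, Add(2, Mul(Rational(-1, 3), Pow(2, Rational(1, 2)), Mul(I, Pow(1190, Rational(1, 2))))))) = Add(-103555, Mul(-1, Add(2, Mul(Rational(-2, 3), I, Pow(595, Rational(1, 2)))))) = Add(-103555, Add(-2, Mul(Rational(2, 3), I, Pow(595, Rational(1, 2))))) = Add(-103557, Mul(Rational(2, 3), I, Pow(595, Rational(1, 2))))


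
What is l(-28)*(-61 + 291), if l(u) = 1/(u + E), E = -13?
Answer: -230/41 ≈ -5.6098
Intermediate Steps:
l(u) = 1/(-13 + u) (l(u) = 1/(u - 13) = 1/(-13 + u))
l(-28)*(-61 + 291) = (-61 + 291)/(-13 - 28) = 230/(-41) = -1/41*230 = -230/41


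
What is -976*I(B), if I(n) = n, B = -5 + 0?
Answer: 4880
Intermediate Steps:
B = -5
-976*I(B) = -976*(-5) = 4880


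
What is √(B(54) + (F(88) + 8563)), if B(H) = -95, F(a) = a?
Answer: 2*√2139 ≈ 92.499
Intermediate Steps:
√(B(54) + (F(88) + 8563)) = √(-95 + (88 + 8563)) = √(-95 + 8651) = √8556 = 2*√2139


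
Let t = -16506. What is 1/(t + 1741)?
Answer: -1/14765 ≈ -6.7728e-5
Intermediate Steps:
1/(t + 1741) = 1/(-16506 + 1741) = 1/(-14765) = -1/14765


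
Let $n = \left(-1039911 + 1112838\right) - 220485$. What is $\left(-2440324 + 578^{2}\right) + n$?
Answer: $-2253798$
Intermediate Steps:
$n = -147558$ ($n = 72927 - 220485 = -147558$)
$\left(-2440324 + 578^{2}\right) + n = \left(-2440324 + 578^{2}\right) - 147558 = \left(-2440324 + 334084\right) - 147558 = -2106240 - 147558 = -2253798$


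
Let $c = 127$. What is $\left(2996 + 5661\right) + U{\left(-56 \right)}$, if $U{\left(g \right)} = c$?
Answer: $8784$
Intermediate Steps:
$U{\left(g \right)} = 127$
$\left(2996 + 5661\right) + U{\left(-56 \right)} = \left(2996 + 5661\right) + 127 = 8657 + 127 = 8784$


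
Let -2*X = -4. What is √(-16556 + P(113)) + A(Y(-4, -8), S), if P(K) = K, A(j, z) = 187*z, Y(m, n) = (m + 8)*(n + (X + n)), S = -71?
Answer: -13277 + 9*I*√203 ≈ -13277.0 + 128.23*I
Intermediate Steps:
X = 2 (X = -½*(-4) = 2)
Y(m, n) = (2 + 2*n)*(8 + m) (Y(m, n) = (m + 8)*(n + (2 + n)) = (8 + m)*(2 + 2*n) = (2 + 2*n)*(8 + m))
√(-16556 + P(113)) + A(Y(-4, -8), S) = √(-16556 + 113) + 187*(-71) = √(-16443) - 13277 = 9*I*√203 - 13277 = -13277 + 9*I*√203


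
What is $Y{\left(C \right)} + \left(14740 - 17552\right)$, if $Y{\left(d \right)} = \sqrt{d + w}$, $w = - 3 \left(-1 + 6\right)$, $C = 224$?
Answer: $-2812 + \sqrt{209} \approx -2797.5$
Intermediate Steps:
$w = -15$ ($w = \left(-3\right) 5 = -15$)
$Y{\left(d \right)} = \sqrt{-15 + d}$ ($Y{\left(d \right)} = \sqrt{d - 15} = \sqrt{-15 + d}$)
$Y{\left(C \right)} + \left(14740 - 17552\right) = \sqrt{-15 + 224} + \left(14740 - 17552\right) = \sqrt{209} + \left(14740 - 17552\right) = \sqrt{209} - 2812 = -2812 + \sqrt{209}$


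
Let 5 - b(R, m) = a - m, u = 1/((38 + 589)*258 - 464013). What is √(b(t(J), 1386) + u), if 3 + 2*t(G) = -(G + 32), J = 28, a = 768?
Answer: 2*√1580918717510/100749 ≈ 24.960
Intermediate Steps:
u = -1/302247 (u = 1/(627*258 - 464013) = 1/(161766 - 464013) = 1/(-302247) = -1/302247 ≈ -3.3086e-6)
t(G) = -35/2 - G/2 (t(G) = -3/2 + (-(G + 32))/2 = -3/2 + (-(32 + G))/2 = -3/2 + (-32 - G)/2 = -3/2 + (-16 - G/2) = -35/2 - G/2)
b(R, m) = -763 + m (b(R, m) = 5 - (768 - m) = 5 + (-768 + m) = -763 + m)
√(b(t(J), 1386) + u) = √((-763 + 1386) - 1/302247) = √(623 - 1/302247) = √(188299880/302247) = 2*√1580918717510/100749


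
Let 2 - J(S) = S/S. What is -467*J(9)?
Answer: -467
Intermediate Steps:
J(S) = 1 (J(S) = 2 - S/S = 2 - 1*1 = 2 - 1 = 1)
-467*J(9) = -467*1 = -467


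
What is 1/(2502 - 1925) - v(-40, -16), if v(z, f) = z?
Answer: 23081/577 ≈ 40.002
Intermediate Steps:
1/(2502 - 1925) - v(-40, -16) = 1/(2502 - 1925) - 1*(-40) = 1/577 + 40 = 23081/577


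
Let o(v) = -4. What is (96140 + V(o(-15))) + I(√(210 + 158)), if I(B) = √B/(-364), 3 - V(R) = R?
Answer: 96147 - 23^(¼)/182 ≈ 96147.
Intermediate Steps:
V(R) = 3 - R
I(B) = -√B/364
(96140 + V(o(-15))) + I(√(210 + 158)) = (96140 + (3 - 1*(-4))) - (210 + 158)^(¼)/364 = (96140 + (3 + 4)) - 2*23^(¼)/364 = (96140 + 7) - 2*23^(¼)/364 = 96147 - 23^(¼)/182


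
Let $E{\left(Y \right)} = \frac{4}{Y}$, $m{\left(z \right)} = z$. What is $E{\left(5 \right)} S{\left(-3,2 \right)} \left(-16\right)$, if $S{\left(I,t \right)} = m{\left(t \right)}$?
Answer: $- \frac{128}{5} \approx -25.6$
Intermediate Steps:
$S{\left(I,t \right)} = t$
$E{\left(5 \right)} S{\left(-3,2 \right)} \left(-16\right) = \frac{4}{5} \cdot 2 \left(-16\right) = \frac{8}{5} \left(-16\right) = - \frac{128}{5}$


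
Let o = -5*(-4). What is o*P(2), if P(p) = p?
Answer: 40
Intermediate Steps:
o = 20
o*P(2) = 20*2 = 40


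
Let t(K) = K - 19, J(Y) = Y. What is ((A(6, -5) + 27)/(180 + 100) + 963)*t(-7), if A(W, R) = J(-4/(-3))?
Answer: -2103413/84 ≈ -25041.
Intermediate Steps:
t(K) = -19 + K
A(W, R) = 4/3 (A(W, R) = -4/(-3) = -4*(-1/3) = 4/3)
((A(6, -5) + 27)/(180 + 100) + 963)*t(-7) = ((4/3 + 27)/(180 + 100) + 963)*(-19 - 7) = ((85/3)/280 + 963)*(-26) = ((85/3)*(1/280) + 963)*(-26) = (17/168 + 963)*(-26) = (161801/168)*(-26) = -2103413/84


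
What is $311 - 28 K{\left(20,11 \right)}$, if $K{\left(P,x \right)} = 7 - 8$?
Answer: $339$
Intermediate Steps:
$K{\left(P,x \right)} = -1$ ($K{\left(P,x \right)} = 7 - 8 = -1$)
$311 - 28 K{\left(20,11 \right)} = 311 - -28 = 311 + 28 = 339$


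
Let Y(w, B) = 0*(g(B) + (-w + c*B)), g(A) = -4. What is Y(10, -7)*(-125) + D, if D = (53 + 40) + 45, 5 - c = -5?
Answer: 138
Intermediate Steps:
c = 10 (c = 5 - 1*(-5) = 5 + 5 = 10)
Y(w, B) = 0 (Y(w, B) = 0*(-4 + (-w + 10*B)) = 0*(-4 - w + 10*B) = 0)
D = 138 (D = 93 + 45 = 138)
Y(10, -7)*(-125) + D = 0*(-125) + 138 = 0 + 138 = 138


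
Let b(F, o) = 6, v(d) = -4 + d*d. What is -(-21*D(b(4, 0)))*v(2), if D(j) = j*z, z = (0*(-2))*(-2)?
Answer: 0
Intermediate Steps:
z = 0 (z = 0*(-2) = 0)
v(d) = -4 + d²
D(j) = 0 (D(j) = j*0 = 0)
-(-21*D(b(4, 0)))*v(2) = -(-21*0)*(-4 + 2²) = -0*(-4 + 4) = -0*0 = -1*0 = 0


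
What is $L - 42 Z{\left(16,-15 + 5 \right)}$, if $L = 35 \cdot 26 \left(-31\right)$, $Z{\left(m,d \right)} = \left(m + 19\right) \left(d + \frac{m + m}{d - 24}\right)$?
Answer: $- \frac{206150}{17} \approx -12126.0$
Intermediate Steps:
$Z{\left(m,d \right)} = \left(19 + m\right) \left(d + \frac{2 m}{-24 + d}\right)$
$L = -28210$ ($L = 910 \left(-31\right) = -28210$)
$L - 42 Z{\left(16,-15 + 5 \right)} = -28210 - 42 \frac{- 456 \left(-15 + 5\right) + 2 \cdot 16^{2} + 19 \left(-15 + 5\right)^{2} + 38 \cdot 16 + 16 \left(-15 + 5\right)^{2} - 24 \left(-15 + 5\right) 16}{-24 + \left(-15 + 5\right)} = -28210 - 42 \frac{\left(-456\right) \left(-10\right) + 2 \cdot 256 + 19 \left(-10\right)^{2} + 608 + 16 \left(-10\right)^{2} - \left(-240\right) 16}{-24 - 10} = -28210 - 42 \frac{4560 + 512 + 19 \cdot 100 + 608 + 16 \cdot 100 + 3840}{-34} = -28210 - 42 \left(- \frac{4560 + 512 + 1900 + 608 + 1600 + 3840}{34}\right) = -28210 - 42 \left(\left(- \frac{1}{34}\right) 13020\right) = -28210 - - \frac{273420}{17} = -28210 + \frac{273420}{17} = - \frac{206150}{17}$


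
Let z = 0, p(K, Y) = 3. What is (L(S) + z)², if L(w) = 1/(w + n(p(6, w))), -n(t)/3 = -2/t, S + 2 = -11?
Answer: 1/121 ≈ 0.0082645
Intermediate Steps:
S = -13 (S = -2 - 11 = -13)
n(t) = 6/t (n(t) = -(-6)/t = 6/t)
L(w) = 1/(2 + w) (L(w) = 1/(w + 6/3) = 1/(w + 6*(⅓)) = 1/(w + 2) = 1/(2 + w))
(L(S) + z)² = (1/(2 - 13) + 0)² = (1/(-11) + 0)² = (-1/11 + 0)² = (-1/11)² = 1/121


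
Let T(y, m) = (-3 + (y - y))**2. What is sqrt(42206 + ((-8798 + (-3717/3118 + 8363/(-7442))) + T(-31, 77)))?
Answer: sqrt(302196382002734)/95099 ≈ 182.80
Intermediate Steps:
T(y, m) = 9 (T(y, m) = (-3 + 0)**2 = (-3)**2 = 9)
sqrt(42206 + ((-8798 + (-3717/3118 + 8363/(-7442))) + T(-31, 77))) = sqrt(42206 + ((-8798 + (-3717/3118 + 8363/(-7442))) + 9)) = sqrt(42206 + ((-8798 + (-3717*1/3118 + 8363*(-1/7442))) + 9)) = sqrt(42206 + ((-8798 + (-3717/3118 - 8363/7442)) + 9)) = sqrt(42206 + ((-8798 - 13434437/5801039) + 9)) = sqrt(42206 + (-51050975559/5801039 + 9)) = sqrt(42206 - 50998766208/5801039) = sqrt(193839885826/5801039) = sqrt(302196382002734)/95099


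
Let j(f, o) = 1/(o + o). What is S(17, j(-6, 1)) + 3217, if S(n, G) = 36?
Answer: 3253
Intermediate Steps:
j(f, o) = 1/(2*o)
S(17, j(-6, 1)) + 3217 = 36 + 3217 = 3253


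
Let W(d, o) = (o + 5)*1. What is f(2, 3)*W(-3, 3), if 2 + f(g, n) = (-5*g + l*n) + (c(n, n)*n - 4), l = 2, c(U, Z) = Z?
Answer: -8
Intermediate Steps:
W(d, o) = 5 + o (W(d, o) = (5 + o)*1 = 5 + o)
f(g, n) = -6 + n**2 - 5*g + 2*n (f(g, n) = -2 + ((-5*g + 2*n) + (n*n - 4)) = -2 + ((-5*g + 2*n) + (n**2 - 4)) = -2 + ((-5*g + 2*n) + (-4 + n**2)) = -2 + (-4 + n**2 - 5*g + 2*n) = -6 + n**2 - 5*g + 2*n)
f(2, 3)*W(-3, 3) = (-6 + 3**2 - 5*2 + 2*3)*(5 + 3) = (-6 + 9 - 10 + 6)*8 = -1*8 = -8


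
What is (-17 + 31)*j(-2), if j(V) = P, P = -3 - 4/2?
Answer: -70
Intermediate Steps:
P = -5 (P = -3 - 4/2 = -3 - 1*2 = -3 - 2 = -5)
j(V) = -5
(-17 + 31)*j(-2) = (-17 + 31)*(-5) = 14*(-5) = -70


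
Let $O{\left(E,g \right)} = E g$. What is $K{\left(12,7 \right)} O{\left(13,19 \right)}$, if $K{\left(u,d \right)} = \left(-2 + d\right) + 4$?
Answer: $2223$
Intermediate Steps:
$K{\left(u,d \right)} = 2 + d$
$K{\left(12,7 \right)} O{\left(13,19 \right)} = \left(2 + 7\right) 13 \cdot 19 = 9 \cdot 247 = 2223$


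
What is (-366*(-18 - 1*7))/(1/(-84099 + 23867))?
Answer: -551122800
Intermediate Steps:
(-366*(-18 - 1*7))/(1/(-84099 + 23867)) = (-366*(-18 - 7))/(1/(-60232)) = (-366*(-25))/(-1/60232) = 9150*(-60232) = -551122800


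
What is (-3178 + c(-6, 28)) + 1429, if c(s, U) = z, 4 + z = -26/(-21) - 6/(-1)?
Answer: -36661/21 ≈ -1745.8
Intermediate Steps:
z = 68/21 (z = -4 + (-26/(-21) - 6/(-1)) = -4 + (-26*(-1/21) - 6*(-1)) = -4 + (26/21 + 6) = -4 + 152/21 = 68/21 ≈ 3.2381)
c(s, U) = 68/21
(-3178 + c(-6, 28)) + 1429 = (-3178 + 68/21) + 1429 = -66670/21 + 1429 = -36661/21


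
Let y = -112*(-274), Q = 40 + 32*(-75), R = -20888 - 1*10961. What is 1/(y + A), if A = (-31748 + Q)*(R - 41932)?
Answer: 1/2516553036 ≈ 3.9737e-10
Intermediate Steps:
R = -31849 (R = -20888 - 10961 = -31849)
Q = -2360 (Q = 40 - 2400 = -2360)
A = 2516522348 (A = (-31748 - 2360)*(-31849 - 41932) = -34108*(-73781) = 2516522348)
y = 30688
1/(y + A) = 1/(30688 + 2516522348) = 1/2516553036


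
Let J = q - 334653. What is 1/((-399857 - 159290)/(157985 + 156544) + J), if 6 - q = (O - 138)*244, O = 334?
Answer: -314529/120298780306 ≈ -2.6146e-6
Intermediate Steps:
q = -47818 (q = 6 - (334 - 138)*244 = 6 - 196*244 = 6 - 1*47824 = 6 - 47824 = -47818)
J = -382471 (J = -47818 - 334653 = -382471)
1/((-399857 - 159290)/(157985 + 156544) + J) = 1/((-399857 - 159290)/(157985 + 156544) - 382471) = 1/(-559147/314529 - 382471) = 1/(-120298780306/314529) = -314529/120298780306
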